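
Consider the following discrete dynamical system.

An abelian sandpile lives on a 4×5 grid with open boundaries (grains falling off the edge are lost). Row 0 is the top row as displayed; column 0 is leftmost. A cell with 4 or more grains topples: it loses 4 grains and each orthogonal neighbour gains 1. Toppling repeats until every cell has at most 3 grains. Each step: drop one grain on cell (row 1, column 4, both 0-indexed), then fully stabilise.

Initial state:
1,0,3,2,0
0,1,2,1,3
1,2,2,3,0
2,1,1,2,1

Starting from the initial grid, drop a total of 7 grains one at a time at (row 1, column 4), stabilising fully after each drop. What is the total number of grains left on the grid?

0) 1,0,3,2,0
0,1,2,1,3
1,2,2,3,0
2,1,1,2,1
1) 1,0,3,2,1
0,1,2,2,0
1,2,2,3,1
2,1,1,2,1
2) 1,0,3,2,1
0,1,2,2,1
1,2,2,3,1
2,1,1,2,1
3) 1,0,3,2,1
0,1,2,2,2
1,2,2,3,1
2,1,1,2,1
4) 1,0,3,2,1
0,1,2,2,3
1,2,2,3,1
2,1,1,2,1
5) 1,0,3,2,2
0,1,2,3,0
1,2,2,3,2
2,1,1,2,1
6) 1,0,3,2,2
0,1,2,3,1
1,2,2,3,2
2,1,1,2,1
7) 1,0,3,2,2
0,1,2,3,2
1,2,2,3,2
2,1,1,2,1

33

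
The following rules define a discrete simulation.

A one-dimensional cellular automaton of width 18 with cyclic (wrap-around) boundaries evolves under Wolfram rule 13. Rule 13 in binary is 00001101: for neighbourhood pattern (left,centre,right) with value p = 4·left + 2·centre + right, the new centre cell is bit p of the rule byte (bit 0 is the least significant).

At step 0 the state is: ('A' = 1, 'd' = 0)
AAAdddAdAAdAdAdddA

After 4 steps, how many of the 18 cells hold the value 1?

8

[0] AAAdddAdAAdAdAdddA
[1] ddddAdAdAddAdAdAdA
[2] dAAdAdAdAddAdAdAdA
[3] dAddAdAdAddAdAdAdA
[4] dAddAdAdAddAdAdAdA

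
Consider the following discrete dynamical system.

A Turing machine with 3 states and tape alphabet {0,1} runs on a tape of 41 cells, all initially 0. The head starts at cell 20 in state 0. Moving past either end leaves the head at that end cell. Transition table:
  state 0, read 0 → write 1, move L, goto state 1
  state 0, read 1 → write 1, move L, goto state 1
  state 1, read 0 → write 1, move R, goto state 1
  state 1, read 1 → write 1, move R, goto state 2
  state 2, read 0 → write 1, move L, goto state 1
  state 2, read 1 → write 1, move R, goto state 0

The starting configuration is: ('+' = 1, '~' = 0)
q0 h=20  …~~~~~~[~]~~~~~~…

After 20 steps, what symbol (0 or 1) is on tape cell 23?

1

0) q0 h=20  …~~~~~~[~]~~~~~~…
1) q1 h=19  …~~~~~~[~]+~~~~~…
2) q1 h=20  …~~~~~+[+]~~~~~~…
3) q2 h=21  …~~~~++[~]~~~~~~…
4) q1 h=20  …~~~~~+[+]+~~~~~…
5) q2 h=21  …~~~~++[+]~~~~~~…
6) q0 h=22  …~~~+++[~]~~~~~~…
7) q1 h=21  …~~~~++[+]+~~~~~…
8) q2 h=22  …~~~+++[+]~~~~~~…
9) q0 h=23  …~~++++[~]~~~~~~…
10) q1 h=22  …~~~+++[+]+~~~~~…
11) q2 h=23  …~~++++[+]~~~~~~…
12) q0 h=24  …~+++++[~]~~~~~~…
13) q1 h=23  …~~++++[+]+~~~~~…
14) q2 h=24  …~+++++[+]~~~~~~…
15) q0 h=25  …++++++[~]~~~~~~…
16) q1 h=24  …~+++++[+]+~~~~~…
17) q2 h=25  …++++++[+]~~~~~~…
18) q0 h=26  …++++++[~]~~~~~~…
19) q1 h=25  …++++++[+]+~~~~~…
20) q2 h=26  …++++++[+]~~~~~~…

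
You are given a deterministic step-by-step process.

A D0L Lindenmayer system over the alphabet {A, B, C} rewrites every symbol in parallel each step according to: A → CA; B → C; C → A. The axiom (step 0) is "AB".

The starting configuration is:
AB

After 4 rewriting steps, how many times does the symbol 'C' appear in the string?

0) AB
1) CAC
2) ACAA
3) CAACACA
4) ACACAACAACA

4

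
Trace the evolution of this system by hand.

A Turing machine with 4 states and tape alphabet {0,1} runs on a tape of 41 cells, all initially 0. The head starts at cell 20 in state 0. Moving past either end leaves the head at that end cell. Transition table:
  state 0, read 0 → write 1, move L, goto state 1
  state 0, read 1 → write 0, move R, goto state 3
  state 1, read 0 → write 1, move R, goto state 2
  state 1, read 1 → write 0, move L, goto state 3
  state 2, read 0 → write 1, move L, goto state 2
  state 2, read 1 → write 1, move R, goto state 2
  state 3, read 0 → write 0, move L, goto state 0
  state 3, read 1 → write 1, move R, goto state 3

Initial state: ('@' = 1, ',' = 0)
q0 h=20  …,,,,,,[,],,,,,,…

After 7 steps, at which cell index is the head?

21

[0] q0 h=20  …,,,,,,[,],,,,,,…
[1] q1 h=19  …,,,,,,[,]@,,,,,…
[2] q2 h=20  …,,,,,@[@],,,,,,…
[3] q2 h=21  …,,,,@@[,],,,,,,…
[4] q2 h=20  …,,,,,@[@]@,,,,,…
[5] q2 h=21  …,,,,@@[@],,,,,,…
[6] q2 h=22  …,,,@@@[,],,,,,,…
[7] q2 h=21  …,,,,@@[@]@,,,,,…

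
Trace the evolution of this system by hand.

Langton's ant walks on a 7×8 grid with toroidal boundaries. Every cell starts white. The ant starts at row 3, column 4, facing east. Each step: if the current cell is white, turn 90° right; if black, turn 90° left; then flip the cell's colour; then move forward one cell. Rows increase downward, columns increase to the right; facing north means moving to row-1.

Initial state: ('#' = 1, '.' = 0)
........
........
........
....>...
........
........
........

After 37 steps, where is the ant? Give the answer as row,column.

2,0

[0] ........
........
........
....>...
........
........
........
[1] ........
........
........
....#...
....v...
........
........
[2] ........
........
........
....#...
...<#...
........
........
[3] ........
........
........
...^#...
...##...
........
........
[4] ........
........
........
...#>...
...##...
........
........
[5] ........
........
....^...
...#....
...##...
........
........
[6] ........
........
....#>..
...#....
...##...
........
........
[7] ........
........
....##..
...#.v..
...##...
........
........
[8] ........
........
....##..
...#<#..
...##...
........
........
[9] ........
........
....^#..
...###..
...##...
........
........
[10] ........
........
...<.#..
...###..
...##...
........
........
[11] ........
...^....
...#.#..
...###..
...##...
........
........
[12] ........
...#>...
...#.#..
...###..
...##...
........
........
[13] ........
...##...
...#v#..
...###..
...##...
........
........
[14] ........
...##...
...<##..
...###..
...##...
........
........
[15] ........
...##...
....##..
...v##..
...##...
........
........
[16] ........
...##...
....##..
....>#..
...##...
........
........
[17] ........
...##...
....^#..
.....#..
...##...
........
........
[18] ........
...##...
...<.#..
.....#..
...##...
........
........
[19] ........
...^#...
...#.#..
.....#..
...##...
........
........
[20] ........
..<.#...
...#.#..
.....#..
...##...
........
........
[21] ..^.....
..#.#...
...#.#..
.....#..
...##...
........
........
[22] ..#>....
..#.#...
...#.#..
.....#..
...##...
........
........
[23] ..##....
..#v#...
...#.#..
.....#..
...##...
........
........
[24] ..##....
..<##...
...#.#..
.....#..
...##...
........
........
[25] ..##....
...##...
..v#.#..
.....#..
...##...
........
........
[26] ..##....
...##...
.<##.#..
.....#..
...##...
........
........
[27] ..##....
.^.##...
.###.#..
.....#..
...##...
........
........
[28] ..##....
.#>##...
.###.#..
.....#..
...##...
........
........
[29] ..##....
.####...
.#v#.#..
.....#..
...##...
........
........
[30] ..##....
.####...
.#.>.#..
.....#..
...##...
........
........
[31] ..##....
.##^#...
.#...#..
.....#..
...##...
........
........
[32] ..##....
.#<.#...
.#...#..
.....#..
...##...
........
........
[33] ..##....
.#..#...
.#v..#..
.....#..
...##...
........
........
[34] ..##....
.#..#...
.<#..#..
.....#..
...##...
........
........
[35] ..##....
.#..#...
..#..#..
.v...#..
...##...
........
........
[36] ..##....
.#..#...
..#..#..
<#...#..
...##...
........
........
[37] ..##....
.#..#...
^.#..#..
##...#..
...##...
........
........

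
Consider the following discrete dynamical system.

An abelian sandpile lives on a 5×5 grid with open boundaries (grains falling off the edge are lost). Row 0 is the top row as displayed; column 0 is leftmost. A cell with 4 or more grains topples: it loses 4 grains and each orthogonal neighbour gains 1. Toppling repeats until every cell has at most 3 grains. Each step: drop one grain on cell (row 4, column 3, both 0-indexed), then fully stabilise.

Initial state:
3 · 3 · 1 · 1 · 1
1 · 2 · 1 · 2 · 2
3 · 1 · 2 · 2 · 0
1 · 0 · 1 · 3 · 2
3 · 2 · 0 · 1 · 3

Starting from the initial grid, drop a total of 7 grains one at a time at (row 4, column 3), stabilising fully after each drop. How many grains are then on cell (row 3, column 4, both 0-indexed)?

0

[0] 3 · 3 · 1 · 1 · 1
1 · 2 · 1 · 2 · 2
3 · 1 · 2 · 2 · 0
1 · 0 · 1 · 3 · 2
3 · 2 · 0 · 1 · 3
[1] 3 · 3 · 1 · 1 · 1
1 · 2 · 1 · 2 · 2
3 · 1 · 2 · 2 · 0
1 · 0 · 1 · 3 · 2
3 · 2 · 0 · 2 · 3
[2] 3 · 3 · 1 · 1 · 1
1 · 2 · 1 · 2 · 2
3 · 1 · 2 · 2 · 0
1 · 0 · 1 · 3 · 2
3 · 2 · 0 · 3 · 3
[3] 3 · 3 · 1 · 1 · 1
1 · 2 · 1 · 2 · 2
3 · 1 · 2 · 3 · 1
1 · 0 · 2 · 1 · 0
3 · 2 · 1 · 2 · 1
[4] 3 · 3 · 1 · 1 · 1
1 · 2 · 1 · 2 · 2
3 · 1 · 2 · 3 · 1
1 · 0 · 2 · 1 · 0
3 · 2 · 1 · 3 · 1
[5] 3 · 3 · 1 · 1 · 1
1 · 2 · 1 · 2 · 2
3 · 1 · 2 · 3 · 1
1 · 0 · 2 · 2 · 0
3 · 2 · 2 · 0 · 2
[6] 3 · 3 · 1 · 1 · 1
1 · 2 · 1 · 2 · 2
3 · 1 · 2 · 3 · 1
1 · 0 · 2 · 2 · 0
3 · 2 · 2 · 1 · 2
[7] 3 · 3 · 1 · 1 · 1
1 · 2 · 1 · 2 · 2
3 · 1 · 2 · 3 · 1
1 · 0 · 2 · 2 · 0
3 · 2 · 2 · 2 · 2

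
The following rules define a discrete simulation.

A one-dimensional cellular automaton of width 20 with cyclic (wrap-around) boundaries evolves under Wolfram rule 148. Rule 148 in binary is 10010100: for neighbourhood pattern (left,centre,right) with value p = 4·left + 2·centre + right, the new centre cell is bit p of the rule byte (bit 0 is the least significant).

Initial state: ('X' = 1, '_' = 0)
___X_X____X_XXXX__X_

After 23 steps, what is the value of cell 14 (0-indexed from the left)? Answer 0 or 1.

0

k=0  ___X_X____X_XXXX__X_
k=1  ___X_XX___X__XX_X_XX
k=2  X__X___X__XX____X___
k=3  XX_XX__XX___X___XX__
k=4  _____X___X__XX____X_
k=5  _____XX__XX___X___XX
k=6  X______X___X__XX____
k=7  XX_____XX__XX___X___
k=8  __X______X___X__XX__
k=9  __XX_____XX__XX___X_
k=10  ____X______X___X__XX
k=11  X___XX_____XX__XX___
k=12  XX____X______X___X__
k=13  __X___XX_____XX__XX_
k=14  __XX____X______X___X
k=15  X___X___XX_____XX__X
k=16  _X__XX____X______X__
k=17  _XX___X___XX_____XX_
k=18  ___X__XX____X______X
k=19  X__XX___X___XX_____X
k=20  _X___X__XX____X_____
k=21  _XX__XX___X___XX____
k=22  ___X___X__XX____X___
k=23  ___XX__XX___X___XX__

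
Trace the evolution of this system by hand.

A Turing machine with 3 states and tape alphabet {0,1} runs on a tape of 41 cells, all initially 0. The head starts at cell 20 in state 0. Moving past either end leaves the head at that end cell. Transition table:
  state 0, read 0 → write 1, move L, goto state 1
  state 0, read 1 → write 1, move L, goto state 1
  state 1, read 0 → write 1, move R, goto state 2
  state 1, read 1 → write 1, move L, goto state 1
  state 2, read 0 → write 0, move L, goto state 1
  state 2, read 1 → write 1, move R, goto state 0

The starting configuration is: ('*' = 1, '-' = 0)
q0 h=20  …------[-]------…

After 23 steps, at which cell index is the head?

17

gen 0: q0 h=20  …------[-]------…
gen 1: q1 h=19  …------[-]*-----…
gen 2: q2 h=20  …-----*[*]------…
gen 3: q0 h=21  …----**[-]------…
gen 4: q1 h=20  …-----*[*]*-----…
gen 5: q1 h=19  …------[*]**----…
gen 6: q1 h=18  …------[-]***---…
gen 7: q2 h=19  …-----*[*]**----…
gen 8: q0 h=20  …----**[*]*-----…
gen 9: q1 h=19  …-----*[*]**----…
gen 10: q1 h=18  …------[*]***---…
gen 11: q1 h=17  …------[-]****--…
gen 12: q2 h=18  …-----*[*]***---…
gen 13: q0 h=19  …----**[*]**----…
gen 14: q1 h=18  …-----*[*]***---…
gen 15: q1 h=17  …------[*]****--…
gen 16: q1 h=16  …------[-]*****-…
gen 17: q2 h=17  …-----*[*]****--…
gen 18: q0 h=18  …----**[*]***---…
gen 19: q1 h=17  …-----*[*]****--…
gen 20: q1 h=16  …------[*]*****-…
gen 21: q1 h=15  …------[-]******…
gen 22: q2 h=16  …-----*[*]*****-…
gen 23: q0 h=17  …----**[*]****--…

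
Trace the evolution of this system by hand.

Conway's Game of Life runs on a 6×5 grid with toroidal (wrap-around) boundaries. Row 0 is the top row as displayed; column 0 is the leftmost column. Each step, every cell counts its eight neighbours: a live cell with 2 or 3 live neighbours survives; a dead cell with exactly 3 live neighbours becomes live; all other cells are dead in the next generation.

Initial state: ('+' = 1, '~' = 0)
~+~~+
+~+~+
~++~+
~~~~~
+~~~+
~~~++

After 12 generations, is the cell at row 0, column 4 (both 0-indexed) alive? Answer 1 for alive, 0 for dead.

1

t=0: ~+~~+
+~+~+
~++~+
~~~~~
+~~~+
~~~++
t=1: ~++~~
~~+~+
~++~+
~+~++
+~~++
~~~+~
t=2: ~++~~
~~~~~
~+~~+
~+~~~
+~~~~
++~+~
t=3: +++~~
+++~~
+~~~~
~+~~~
+~+~+
+~~~+
t=4: ~~++~
~~+~+
+~+~~
~+~~+
~~~++
~~+~~
t=5: ~++~~
~~+~+
+~+~+
~++~+
+~+++
~~+~+
t=6: +++~~
~~+~+
~~+~+
~~~~~
~~~~~
~~~~+
t=7: +++~+
~~+~+
~~~~~
~~~~~
~~~~~
++~~~
t=8: ~~+~+
~~+~+
~~~~~
~~~~~
~~~~~
~~+~+
t=9: +++~+
~~~~~
~~~~~
~~~~~
~~~~~
~~~~~
t=10: ++~~~
++~~~
~~~~~
~~~~~
~~~~~
++~~~
t=11: ~~+~+
++~~~
~~~~~
~~~~~
~~~~~
++~~~
t=12: ~~+~+
++~~~
~~~~~
~~~~~
~~~~~
++~~~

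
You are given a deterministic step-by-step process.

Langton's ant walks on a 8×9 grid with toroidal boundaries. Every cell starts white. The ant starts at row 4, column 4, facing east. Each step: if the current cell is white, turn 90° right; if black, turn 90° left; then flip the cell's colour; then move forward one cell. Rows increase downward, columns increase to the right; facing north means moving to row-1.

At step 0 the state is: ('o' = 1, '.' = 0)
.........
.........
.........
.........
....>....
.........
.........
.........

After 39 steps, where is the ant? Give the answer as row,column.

4,1

0) .........
.........
.........
.........
....>....
.........
.........
.........
1) .........
.........
.........
.........
....o....
....v....
.........
.........
2) .........
.........
.........
.........
....o....
...<o....
.........
.........
3) .........
.........
.........
.........
...^o....
...oo....
.........
.........
4) .........
.........
.........
.........
...o>....
...oo....
.........
.........
5) .........
.........
.........
....^....
...o.....
...oo....
.........
.........
6) .........
.........
.........
....o>...
...o.....
...oo....
.........
.........
7) .........
.........
.........
....oo...
...o.v...
...oo....
.........
.........
8) .........
.........
.........
....oo...
...o<o...
...oo....
.........
.........
9) .........
.........
.........
....^o...
...ooo...
...oo....
.........
.........
10) .........
.........
.........
...<.o...
...ooo...
...oo....
.........
.........
11) .........
.........
...^.....
...o.o...
...ooo...
...oo....
.........
.........
12) .........
.........
...o>....
...o.o...
...ooo...
...oo....
.........
.........
13) .........
.........
...oo....
...ovo...
...ooo...
...oo....
.........
.........
14) .........
.........
...oo....
...<oo...
...ooo...
...oo....
.........
.........
15) .........
.........
...oo....
....oo...
...voo...
...oo....
.........
.........
16) .........
.........
...oo....
....oo...
....>o...
...oo....
.........
.........
17) .........
.........
...oo....
....^o...
.....o...
...oo....
.........
.........
18) .........
.........
...oo....
...<.o...
.....o...
...oo....
.........
.........
19) .........
.........
...^o....
...o.o...
.....o...
...oo....
.........
.........
20) .........
.........
..<.o....
...o.o...
.....o...
...oo....
.........
.........
21) .........
..^......
..o.o....
...o.o...
.....o...
...oo....
.........
.........
22) .........
..o>.....
..o.o....
...o.o...
.....o...
...oo....
.........
.........
23) .........
..oo.....
..ovo....
...o.o...
.....o...
...oo....
.........
.........
24) .........
..oo.....
..<oo....
...o.o...
.....o...
...oo....
.........
.........
25) .........
..oo.....
...oo....
..vo.o...
.....o...
...oo....
.........
.........
26) .........
..oo.....
...oo....
.<oo.o...
.....o...
...oo....
.........
.........
27) .........
..oo.....
.^.oo....
.ooo.o...
.....o...
...oo....
.........
.........
28) .........
..oo.....
.o>oo....
.ooo.o...
.....o...
...oo....
.........
.........
29) .........
..oo.....
.oooo....
.ovo.o...
.....o...
...oo....
.........
.........
30) .........
..oo.....
.oooo....
.o.>.o...
.....o...
...oo....
.........
.........
31) .........
..oo.....
.oo^o....
.o...o...
.....o...
...oo....
.........
.........
32) .........
..oo.....
.o<.o....
.o...o...
.....o...
...oo....
.........
.........
33) .........
..oo.....
.o..o....
.ov..o...
.....o...
...oo....
.........
.........
34) .........
..oo.....
.o..o....
.<o..o...
.....o...
...oo....
.........
.........
35) .........
..oo.....
.o..o....
..o..o...
.v...o...
...oo....
.........
.........
36) .........
..oo.....
.o..o....
..o..o...
<o...o...
...oo....
.........
.........
37) .........
..oo.....
.o..o....
^.o..o...
oo...o...
...oo....
.........
.........
38) .........
..oo.....
.o..o....
o>o..o...
oo...o...
...oo....
.........
.........
39) .........
..oo.....
.o..o....
ooo..o...
ov...o...
...oo....
.........
.........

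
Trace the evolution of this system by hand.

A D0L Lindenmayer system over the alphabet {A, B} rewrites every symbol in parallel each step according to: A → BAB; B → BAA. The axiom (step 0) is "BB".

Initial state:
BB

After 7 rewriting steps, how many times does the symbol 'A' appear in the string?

0) BB
1) BAABAA
2) BAABABBABBAABABBAB
3) BAABABBABBAABABBAABAABABBAABAABABBABBAABABBAABAABABBAA
4) BAABABBABBAABABBAABAABABBAABAABABBABBAABABBAABAABABBABBAAB…BBAABAABABBABBAABABBAABAABABBABBAABABBABBAABABBAABAABABBAB  (len 162)
5) BAABABBABBAABABBAABAABABBAABAABABBABBAABABBAABAABABBABBAAB…BBAABAABABBABBAABABBAABAABABBABBAABABBABBAABABBAABAABABBAA  (len 486)
6) BAABABBABBAABABBAABAABABBAABAABABBABBAABABBAABAABABBABBAAB…BBAABAABABBABBAABABBAABAABABBABBAABABBABBAABABBAABAABABBAB  (len 1458)
7) BAABABBABBAABABBAABAABABBAABAABABBABBAABABBAABAABABBABBAAB…BBAABAABABBABBAABABBAABAABABBABBAABABBABBAABABBAABAABABBAA  (len 4374)

2188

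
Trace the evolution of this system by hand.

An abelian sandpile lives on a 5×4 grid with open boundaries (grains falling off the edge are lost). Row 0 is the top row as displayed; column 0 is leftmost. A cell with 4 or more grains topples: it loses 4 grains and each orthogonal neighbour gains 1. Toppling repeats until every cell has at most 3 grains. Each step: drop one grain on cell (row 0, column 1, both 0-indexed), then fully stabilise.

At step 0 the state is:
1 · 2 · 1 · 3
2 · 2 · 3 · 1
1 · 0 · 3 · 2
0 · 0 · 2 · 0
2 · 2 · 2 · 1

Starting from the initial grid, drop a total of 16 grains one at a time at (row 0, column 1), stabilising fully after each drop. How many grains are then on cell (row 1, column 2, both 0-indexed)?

[0] 1 · 2 · 1 · 3
2 · 2 · 3 · 1
1 · 0 · 3 · 2
0 · 0 · 2 · 0
2 · 2 · 2 · 1
[1] 1 · 3 · 1 · 3
2 · 2 · 3 · 1
1 · 0 · 3 · 2
0 · 0 · 2 · 0
2 · 2 · 2 · 1
[2] 2 · 0 · 2 · 3
2 · 3 · 3 · 1
1 · 0 · 3 · 2
0 · 0 · 2 · 0
2 · 2 · 2 · 1
[3] 2 · 1 · 2 · 3
2 · 3 · 3 · 1
1 · 0 · 3 · 2
0 · 0 · 2 · 0
2 · 2 · 2 · 1
[4] 2 · 2 · 2 · 3
2 · 3 · 3 · 1
1 · 0 · 3 · 2
0 · 0 · 2 · 0
2 · 2 · 2 · 1
[5] 2 · 3 · 2 · 3
2 · 3 · 3 · 1
1 · 0 · 3 · 2
0 · 0 · 2 · 0
2 · 2 · 2 · 1
[6] 3 · 2 · 1 · 0
3 · 1 · 2 · 3
1 · 2 · 0 · 3
0 · 0 · 3 · 0
2 · 2 · 2 · 1
[7] 3 · 3 · 1 · 0
3 · 1 · 2 · 3
1 · 2 · 0 · 3
0 · 0 · 3 · 0
2 · 2 · 2 · 1
[8] 1 · 1 · 2 · 0
0 · 3 · 2 · 3
2 · 2 · 0 · 3
0 · 0 · 3 · 0
2 · 2 · 2 · 1
[9] 1 · 2 · 2 · 0
0 · 3 · 2 · 3
2 · 2 · 0 · 3
0 · 0 · 3 · 0
2 · 2 · 2 · 1
[10] 1 · 3 · 2 · 0
0 · 3 · 2 · 3
2 · 2 · 0 · 3
0 · 0 · 3 · 0
2 · 2 · 2 · 1
[11] 2 · 1 · 3 · 0
1 · 0 · 3 · 3
2 · 3 · 0 · 3
0 · 0 · 3 · 0
2 · 2 · 2 · 1
[12] 2 · 2 · 3 · 0
1 · 0 · 3 · 3
2 · 3 · 0 · 3
0 · 0 · 3 · 0
2 · 2 · 2 · 1
[13] 2 · 3 · 3 · 0
1 · 0 · 3 · 3
2 · 3 · 0 · 3
0 · 0 · 3 · 0
2 · 2 · 2 · 1
[14] 3 · 1 · 1 · 2
1 · 2 · 1 · 1
2 · 3 · 2 · 0
0 · 0 · 3 · 1
2 · 2 · 2 · 1
[15] 3 · 2 · 1 · 2
1 · 2 · 1 · 1
2 · 3 · 2 · 0
0 · 0 · 3 · 1
2 · 2 · 2 · 1
[16] 3 · 3 · 1 · 2
1 · 2 · 1 · 1
2 · 3 · 2 · 0
0 · 0 · 3 · 1
2 · 2 · 2 · 1

1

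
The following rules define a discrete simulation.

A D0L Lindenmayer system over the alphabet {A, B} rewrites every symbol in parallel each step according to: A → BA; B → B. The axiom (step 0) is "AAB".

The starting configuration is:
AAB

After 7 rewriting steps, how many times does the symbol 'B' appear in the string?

15

t=0: AAB
t=1: BABAB
t=2: BBABBAB
t=3: BBBABBBAB
t=4: BBBBABBBBAB
t=5: BBBBBABBBBBAB
t=6: BBBBBBABBBBBBAB
t=7: BBBBBBBABBBBBBBAB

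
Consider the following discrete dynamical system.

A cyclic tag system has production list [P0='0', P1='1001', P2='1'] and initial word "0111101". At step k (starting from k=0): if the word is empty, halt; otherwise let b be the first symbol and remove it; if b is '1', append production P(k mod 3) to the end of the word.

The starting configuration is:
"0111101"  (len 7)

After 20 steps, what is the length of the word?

k=0  "0111101"  (len 7)
k=1  "111101"  (len 6)
k=2  "111011001"  (len 9)
k=3  "110110011"  (len 9)
k=4  "101100110"  (len 9)
k=5  "011001101001"  (len 12)
k=6  "11001101001"  (len 11)
k=7  "10011010010"  (len 11)
k=8  "00110100101001"  (len 14)
k=9  "0110100101001"  (len 13)
k=10  "110100101001"  (len 12)
k=11  "101001010011001"  (len 15)
k=12  "010010100110011"  (len 15)
k=13  "10010100110011"  (len 14)
k=14  "00101001100111001"  (len 17)
k=15  "0101001100111001"  (len 16)
k=16  "101001100111001"  (len 15)
k=17  "010011001110011001"  (len 18)
k=18  "10011001110011001"  (len 17)
k=19  "00110011100110010"  (len 17)
k=20  "0110011100110010"  (len 16)

16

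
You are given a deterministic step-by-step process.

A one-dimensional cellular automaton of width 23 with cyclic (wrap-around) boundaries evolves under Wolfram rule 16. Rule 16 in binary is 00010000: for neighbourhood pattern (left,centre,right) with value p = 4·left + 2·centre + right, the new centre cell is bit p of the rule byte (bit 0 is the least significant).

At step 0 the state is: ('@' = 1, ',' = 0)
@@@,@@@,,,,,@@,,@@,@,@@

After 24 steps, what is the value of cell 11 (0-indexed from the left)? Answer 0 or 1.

0

step 0: @@@,@@@,,,,,@@,,@@,@,@@
step 1: ,,,,,,,@,,,,,,@,,,,,,,,
step 2: ,,,,,,,,@,,,,,,@,,,,,,,
step 3: ,,,,,,,,,@,,,,,,@,,,,,,
step 4: ,,,,,,,,,,@,,,,,,@,,,,,
step 5: ,,,,,,,,,,,@,,,,,,@,,,,
step 6: ,,,,,,,,,,,,@,,,,,,@,,,
step 7: ,,,,,,,,,,,,,@,,,,,,@,,
step 8: ,,,,,,,,,,,,,,@,,,,,,@,
step 9: ,,,,,,,,,,,,,,,@,,,,,,@
step 10: @,,,,,,,,,,,,,,,@,,,,,,
step 11: ,@,,,,,,,,,,,,,,,@,,,,,
step 12: ,,@,,,,,,,,,,,,,,,@,,,,
step 13: ,,,@,,,,,,,,,,,,,,,@,,,
step 14: ,,,,@,,,,,,,,,,,,,,,@,,
step 15: ,,,,,@,,,,,,,,,,,,,,,@,
step 16: ,,,,,,@,,,,,,,,,,,,,,,@
step 17: @,,,,,,@,,,,,,,,,,,,,,,
step 18: ,@,,,,,,@,,,,,,,,,,,,,,
step 19: ,,@,,,,,,@,,,,,,,,,,,,,
step 20: ,,,@,,,,,,@,,,,,,,,,,,,
step 21: ,,,,@,,,,,,@,,,,,,,,,,,
step 22: ,,,,,@,,,,,,@,,,,,,,,,,
step 23: ,,,,,,@,,,,,,@,,,,,,,,,
step 24: ,,,,,,,@,,,,,,@,,,,,,,,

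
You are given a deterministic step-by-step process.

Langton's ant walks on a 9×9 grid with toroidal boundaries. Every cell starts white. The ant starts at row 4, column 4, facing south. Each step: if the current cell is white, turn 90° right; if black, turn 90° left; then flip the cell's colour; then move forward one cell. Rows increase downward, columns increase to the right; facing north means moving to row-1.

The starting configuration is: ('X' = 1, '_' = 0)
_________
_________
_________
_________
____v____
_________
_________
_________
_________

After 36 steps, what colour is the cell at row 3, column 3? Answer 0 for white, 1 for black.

1

[0] _________
_________
_________
_________
____v____
_________
_________
_________
_________
[1] _________
_________
_________
_________
___<X____
_________
_________
_________
_________
[2] _________
_________
_________
___^_____
___XX____
_________
_________
_________
_________
[3] _________
_________
_________
___X>____
___XX____
_________
_________
_________
_________
[4] _________
_________
_________
___XX____
___Xv____
_________
_________
_________
_________
[5] _________
_________
_________
___XX____
___X_>___
_________
_________
_________
_________
[6] _________
_________
_________
___XX____
___X_X___
_____v___
_________
_________
_________
[7] _________
_________
_________
___XX____
___X_X___
____<X___
_________
_________
_________
[8] _________
_________
_________
___XX____
___X^X___
____XX___
_________
_________
_________
[9] _________
_________
_________
___XX____
___XX>___
____XX___
_________
_________
_________
[10] _________
_________
_________
___XX^___
___XX____
____XX___
_________
_________
_________
[11] _________
_________
_________
___XXX>__
___XX____
____XX___
_________
_________
_________
[12] _________
_________
_________
___XXXX__
___XX_v__
____XX___
_________
_________
_________
[13] _________
_________
_________
___XXXX__
___XX<X__
____XX___
_________
_________
_________
[14] _________
_________
_________
___XX^X__
___XXXX__
____XX___
_________
_________
_________
[15] _________
_________
_________
___X<_X__
___XXXX__
____XX___
_________
_________
_________
[16] _________
_________
_________
___X__X__
___XvXX__
____XX___
_________
_________
_________
[17] _________
_________
_________
___X__X__
___X_>X__
____XX___
_________
_________
_________
[18] _________
_________
_________
___X_^X__
___X__X__
____XX___
_________
_________
_________
[19] _________
_________
_________
___X_X>__
___X__X__
____XX___
_________
_________
_________
[20] _________
_________
______^__
___X_X___
___X__X__
____XX___
_________
_________
_________
[21] _________
_________
______X>_
___X_X___
___X__X__
____XX___
_________
_________
_________
[22] _________
_________
______XX_
___X_X_v_
___X__X__
____XX___
_________
_________
_________
[23] _________
_________
______XX_
___X_X<X_
___X__X__
____XX___
_________
_________
_________
[24] _________
_________
______^X_
___X_XXX_
___X__X__
____XX___
_________
_________
_________
[25] _________
_________
_____<_X_
___X_XXX_
___X__X__
____XX___
_________
_________
_________
[26] _________
_____^___
_____X_X_
___X_XXX_
___X__X__
____XX___
_________
_________
_________
[27] _________
_____X>__
_____X_X_
___X_XXX_
___X__X__
____XX___
_________
_________
_________
[28] _________
_____XX__
_____XvX_
___X_XXX_
___X__X__
____XX___
_________
_________
_________
[29] _________
_____XX__
_____<XX_
___X_XXX_
___X__X__
____XX___
_________
_________
_________
[30] _________
_____XX__
______XX_
___X_vXX_
___X__X__
____XX___
_________
_________
_________
[31] _________
_____XX__
______XX_
___X__>X_
___X__X__
____XX___
_________
_________
_________
[32] _________
_____XX__
______^X_
___X___X_
___X__X__
____XX___
_________
_________
_________
[33] _________
_____XX__
_____<_X_
___X___X_
___X__X__
____XX___
_________
_________
_________
[34] _________
_____^X__
_____X_X_
___X___X_
___X__X__
____XX___
_________
_________
_________
[35] _________
____<_X__
_____X_X_
___X___X_
___X__X__
____XX___
_________
_________
_________
[36] ____^____
____X_X__
_____X_X_
___X___X_
___X__X__
____XX___
_________
_________
_________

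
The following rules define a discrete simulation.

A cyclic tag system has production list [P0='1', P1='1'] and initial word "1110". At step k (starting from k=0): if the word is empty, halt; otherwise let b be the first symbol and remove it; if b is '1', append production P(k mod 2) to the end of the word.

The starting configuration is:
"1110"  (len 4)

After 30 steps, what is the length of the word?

3

gen 0: "1110"  (len 4)
gen 1: "1101"  (len 4)
gen 2: "1011"  (len 4)
gen 3: "0111"  (len 4)
gen 4: "111"  (len 3)
gen 5: "111"  (len 3)
gen 6: "111"  (len 3)
gen 7: "111"  (len 3)
gen 8: "111"  (len 3)
gen 9: "111"  (len 3)
gen 10: "111"  (len 3)
gen 11: "111"  (len 3)
gen 12: "111"  (len 3)
gen 13: "111"  (len 3)
gen 14: "111"  (len 3)
gen 15: "111"  (len 3)
gen 16: "111"  (len 3)
gen 17: "111"  (len 3)
gen 18: "111"  (len 3)
gen 19: "111"  (len 3)
gen 20: "111"  (len 3)
gen 21: "111"  (len 3)
gen 22: "111"  (len 3)
gen 23: "111"  (len 3)
gen 24: "111"  (len 3)
gen 25: "111"  (len 3)
gen 26: "111"  (len 3)
gen 27: "111"  (len 3)
gen 28: "111"  (len 3)
gen 29: "111"  (len 3)
gen 30: "111"  (len 3)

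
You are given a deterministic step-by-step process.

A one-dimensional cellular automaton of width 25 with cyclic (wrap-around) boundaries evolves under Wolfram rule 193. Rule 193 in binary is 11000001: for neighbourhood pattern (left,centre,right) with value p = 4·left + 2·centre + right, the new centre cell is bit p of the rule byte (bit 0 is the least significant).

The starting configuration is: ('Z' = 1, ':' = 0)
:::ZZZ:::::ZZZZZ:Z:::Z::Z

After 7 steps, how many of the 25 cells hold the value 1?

11

t=0: :::ZZZ:::::ZZZZZ:Z:::Z::Z
t=1: :Z::ZZ:ZZZ::ZZZZ:::Z:::::
t=2: :::::Z::ZZ:::ZZZ:Z:::ZZZZ
t=3: :ZZZ:::::Z:Z::ZZ:::Z::ZZZ
t=4: ::ZZ:ZZZ:::::::Z:Z:::::ZZ
t=5: :::Z::ZZ:ZZZZZ:::::ZZZ::Z
t=6: :Z:::::Z::ZZZZ:ZZZ::ZZ:::
t=7: :::ZZZ:::::ZZZ::ZZ:::Z:ZZ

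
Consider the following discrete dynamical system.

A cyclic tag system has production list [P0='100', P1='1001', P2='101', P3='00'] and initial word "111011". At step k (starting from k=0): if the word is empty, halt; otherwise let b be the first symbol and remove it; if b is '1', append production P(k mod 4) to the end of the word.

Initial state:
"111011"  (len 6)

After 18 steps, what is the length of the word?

k=0  "111011"  (len 6)
k=1  "11011100"  (len 8)
k=2  "10111001001"  (len 11)
k=3  "0111001001101"  (len 13)
k=4  "111001001101"  (len 12)
k=5  "11001001101100"  (len 14)
k=6  "10010011011001001"  (len 17)
k=7  "0010011011001001101"  (len 19)
k=8  "010011011001001101"  (len 18)
k=9  "10011011001001101"  (len 17)
k=10  "00110110010011011001"  (len 20)
k=11  "0110110010011011001"  (len 19)
k=12  "110110010011011001"  (len 18)
k=13  "10110010011011001100"  (len 20)
k=14  "01100100110110011001001"  (len 23)
k=15  "1100100110110011001001"  (len 22)
k=16  "10010011011001100100100"  (len 23)
k=17  "0010011011001100100100100"  (len 25)
k=18  "010011011001100100100100"  (len 24)

24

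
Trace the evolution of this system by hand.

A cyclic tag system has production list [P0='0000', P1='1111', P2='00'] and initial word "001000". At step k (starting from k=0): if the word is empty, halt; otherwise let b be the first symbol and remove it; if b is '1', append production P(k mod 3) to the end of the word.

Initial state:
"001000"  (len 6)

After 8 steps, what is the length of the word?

k=0  "001000"  (len 6)
k=1  "01000"  (len 5)
k=2  "1000"  (len 4)
k=3  "00000"  (len 5)
k=4  "0000"  (len 4)
k=5  "000"  (len 3)
k=6  "00"  (len 2)
k=7  "0"  (len 1)
k=8  (halted — word empty)

0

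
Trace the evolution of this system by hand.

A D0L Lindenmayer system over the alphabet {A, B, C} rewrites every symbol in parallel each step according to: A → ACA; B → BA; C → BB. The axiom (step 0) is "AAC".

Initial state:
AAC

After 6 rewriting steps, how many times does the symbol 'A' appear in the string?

418

gen 0: AAC
gen 1: ACAACABB
gen 2: ACABBACAACABBACABABA
gen 3: ACABBACABABAACABBACAACABBACABABAACABBACABAACABAACA
gen 4: ACABBACABABAACABBACABAACABAACAACABBACABABAACABBACAACABBACA…CABAACABAACAACABBACABABAACABBACABAACAACABBACABAACAACABBACA  (len 126)
gen 5: ACABBACABABAACABBACABAACABAACAACABBACABABAACABBACABAACAACA…BBACAACABBACABABAACABBACABAACAACABBACAACABBACABABAACABBACA  (len 318)
gen 6: ACABBACABABAACABBACABAACABAACAACABBACABABAACABBACABAACAACA…ACABBACAACABBACABABAACABBACABAACABAACAACABBACABABAACABBACA  (len 802)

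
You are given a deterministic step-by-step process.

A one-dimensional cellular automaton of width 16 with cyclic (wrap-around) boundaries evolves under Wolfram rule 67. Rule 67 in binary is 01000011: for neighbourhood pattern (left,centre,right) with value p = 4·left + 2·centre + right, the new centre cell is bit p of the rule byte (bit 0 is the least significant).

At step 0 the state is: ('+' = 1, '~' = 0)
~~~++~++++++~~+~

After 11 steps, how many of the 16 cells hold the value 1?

k=0  ~~~++~++++++~~+~
k=1  +++~+~~~~~~+~+~~
k=2  ~~+~~~+++++~~~~+
k=3  ~+~~++~~~~+~+++~
k=4  +~~+~+~+++~~~~+~
k=5  ~~+~~~~~~+~+++~~
k=6  ++~~+++++~~~~+~+
k=7  ~+~+~~~~+~+++~~~
k=8  +~~~~+++~~~~+~++
k=9  +~+++~~+~+++~~~~
k=10  ~~~~+~+~~~~+~+++
k=11  ~+++~~~~+++~~~~+

7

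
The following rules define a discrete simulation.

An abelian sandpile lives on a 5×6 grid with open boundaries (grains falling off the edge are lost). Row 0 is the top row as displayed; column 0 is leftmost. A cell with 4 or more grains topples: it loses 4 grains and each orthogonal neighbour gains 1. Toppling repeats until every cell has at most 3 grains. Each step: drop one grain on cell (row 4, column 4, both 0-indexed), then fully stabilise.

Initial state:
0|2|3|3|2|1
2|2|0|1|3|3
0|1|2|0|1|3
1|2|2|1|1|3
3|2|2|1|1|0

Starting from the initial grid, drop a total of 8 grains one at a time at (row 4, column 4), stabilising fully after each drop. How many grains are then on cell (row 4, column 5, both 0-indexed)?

2

k=0  0|2|3|3|2|1
2|2|0|1|3|3
0|1|2|0|1|3
1|2|2|1|1|3
3|2|2|1|1|0
k=1  0|2|3|3|2|1
2|2|0|1|3|3
0|1|2|0|1|3
1|2|2|1|1|3
3|2|2|1|2|0
k=2  0|2|3|3|2|1
2|2|0|1|3|3
0|1|2|0|1|3
1|2|2|1|1|3
3|2|2|1|3|0
k=3  0|2|3|3|2|1
2|2|0|1|3|3
0|1|2|0|1|3
1|2|2|1|2|3
3|2|2|2|0|1
k=4  0|2|3|3|2|1
2|2|0|1|3|3
0|1|2|0|1|3
1|2|2|1|2|3
3|2|2|2|1|1
k=5  0|2|3|3|2|1
2|2|0|1|3|3
0|1|2|0|1|3
1|2|2|1|2|3
3|2|2|2|2|1
k=6  0|2|3|3|2|1
2|2|0|1|3|3
0|1|2|0|1|3
1|2|2|1|2|3
3|2|2|2|3|1
k=7  0|2|3|3|2|1
2|2|0|1|3|3
0|1|2|0|1|3
1|2|2|1|3|3
3|2|2|3|0|2
k=8  0|2|3|3|2|1
2|2|0|1|3|3
0|1|2|0|1|3
1|2|2|1|3|3
3|2|2|3|1|2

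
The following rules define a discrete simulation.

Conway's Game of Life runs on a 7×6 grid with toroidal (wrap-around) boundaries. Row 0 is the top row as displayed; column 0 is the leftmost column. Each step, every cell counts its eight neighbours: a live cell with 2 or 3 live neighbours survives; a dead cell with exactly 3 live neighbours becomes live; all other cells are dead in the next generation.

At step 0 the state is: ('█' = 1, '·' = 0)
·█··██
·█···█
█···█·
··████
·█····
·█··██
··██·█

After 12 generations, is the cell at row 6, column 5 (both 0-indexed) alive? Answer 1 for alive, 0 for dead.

step 0: ·█··██
·█···█
█···█·
··████
·█····
·█··██
··██·█
step 1: ·█·█·█
·█····
███···
██████
·█····
·█·███
·███··
step 2: ·█·██·
······
····█·
···███
······
·█·██·
·█···█
step 3: █·█·█·
···██·
···███
···███
··█··█
█·█·█·
·█···█
step 4: ███·█·
··█···
··█···
█·█···
███···
█·███·
··█·█·
step 5: ··█··█
··█···
··██··
█·██··
█·····
█···█·
█···█·
step 6: ·█·█·█
·██···
······
··██··
█··█··
██····
██·██·
step 7: ···█·█
███···
·█·█··
··██··
█··█··
···██·
···██·
step 8: ██·█·█
██·██·
█··█··
·█·██·
······
··█··█
··█··█
step 9: ···█··
···█··
█·····
··███·
··███·
······
··██·█
step 10: ···█··
······
··█·█·
·██·██
··█·█·
······
··███·
step 11: ··███·
···█··
·██·██
·██·██
·██·██
··█·█·
··███·
step 12: ······
·█···█
·█···█
······
······
······
·█···█

1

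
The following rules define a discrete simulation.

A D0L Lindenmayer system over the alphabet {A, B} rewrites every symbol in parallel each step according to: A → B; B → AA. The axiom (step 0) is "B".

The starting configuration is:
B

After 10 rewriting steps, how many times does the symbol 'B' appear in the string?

32

gen 0: B
gen 1: AA
gen 2: BB
gen 3: AAAA
gen 4: BBBB
gen 5: AAAAAAAA
gen 6: BBBBBBBB
gen 7: AAAAAAAAAAAAAAAA
gen 8: BBBBBBBBBBBBBBBB
gen 9: AAAAAAAAAAAAAAAAAAAAAAAAAAAAAAAA
gen 10: BBBBBBBBBBBBBBBBBBBBBBBBBBBBBBBB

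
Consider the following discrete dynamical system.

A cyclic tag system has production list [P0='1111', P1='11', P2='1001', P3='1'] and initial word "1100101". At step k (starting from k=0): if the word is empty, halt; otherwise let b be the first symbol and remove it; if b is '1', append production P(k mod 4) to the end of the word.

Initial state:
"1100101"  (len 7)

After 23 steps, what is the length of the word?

37

step 0: "1100101"  (len 7)
step 1: "1001011111"  (len 10)
step 2: "00101111111"  (len 11)
step 3: "0101111111"  (len 10)
step 4: "101111111"  (len 9)
step 5: "011111111111"  (len 12)
step 6: "11111111111"  (len 11)
step 7: "11111111111001"  (len 14)
step 8: "11111111110011"  (len 14)
step 9: "11111111100111111"  (len 17)
step 10: "111111110011111111"  (len 18)
step 11: "111111100111111111001"  (len 21)
step 12: "111111001111111110011"  (len 21)
step 13: "111110011111111100111111"  (len 24)
step 14: "1111001111111110011111111"  (len 25)
step 15: "1110011111111100111111111001"  (len 28)
step 16: "1100111111111001111111110011"  (len 28)
step 17: "1001111111110011111111100111111"  (len 31)
step 18: "00111111111001111111110011111111"  (len 32)
step 19: "0111111111001111111110011111111"  (len 31)
step 20: "111111111001111111110011111111"  (len 30)
step 21: "111111110011111111100111111111111"  (len 33)
step 22: "1111111001111111110011111111111111"  (len 34)
step 23: "1111110011111111100111111111111111001"  (len 37)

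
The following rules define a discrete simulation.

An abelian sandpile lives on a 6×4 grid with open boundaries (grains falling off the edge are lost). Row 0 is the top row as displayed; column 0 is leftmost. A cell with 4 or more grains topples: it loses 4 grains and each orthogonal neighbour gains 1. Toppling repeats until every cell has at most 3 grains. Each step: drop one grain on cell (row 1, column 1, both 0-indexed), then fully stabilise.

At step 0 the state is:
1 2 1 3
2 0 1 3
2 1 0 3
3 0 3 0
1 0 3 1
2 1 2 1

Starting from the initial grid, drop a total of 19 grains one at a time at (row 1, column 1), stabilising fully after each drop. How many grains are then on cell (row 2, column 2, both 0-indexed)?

2

0) 1 2 1 3
2 0 1 3
2 1 0 3
3 0 3 0
1 0 3 1
2 1 2 1
1) 1 2 1 3
2 1 1 3
2 1 0 3
3 0 3 0
1 0 3 1
2 1 2 1
2) 1 2 1 3
2 2 1 3
2 1 0 3
3 0 3 0
1 0 3 1
2 1 2 1
3) 1 2 1 3
2 3 1 3
2 1 0 3
3 0 3 0
1 0 3 1
2 1 2 1
4) 1 3 1 3
3 0 2 3
2 2 0 3
3 0 3 0
1 0 3 1
2 1 2 1
5) 1 3 1 3
3 1 2 3
2 2 0 3
3 0 3 0
1 0 3 1
2 1 2 1
6) 1 3 1 3
3 2 2 3
2 2 0 3
3 0 3 0
1 0 3 1
2 1 2 1
7) 1 3 1 3
3 3 2 3
2 2 0 3
3 0 3 0
1 0 3 1
2 1 2 1
8) 3 0 2 3
0 2 3 3
3 3 0 3
3 0 3 0
1 0 3 1
2 1 2 1
9) 3 0 2 3
0 3 3 3
3 3 0 3
3 0 3 0
1 0 3 1
2 1 2 1
10) 3 2 0 1
2 2 2 2
1 1 3 0
0 2 3 1
2 0 3 1
2 1 2 1
11) 3 2 0 1
2 3 2 2
1 1 3 0
0 2 3 1
2 0 3 1
2 1 2 1
12) 3 3 0 1
3 0 3 2
1 2 3 0
0 2 3 1
2 0 3 1
2 1 2 1
13) 3 3 0 1
3 1 3 2
1 2 3 0
0 2 3 1
2 0 3 1
2 1 2 1
14) 3 3 0 1
3 2 3 2
1 2 3 0
0 2 3 1
2 0 3 1
2 1 2 1
15) 3 3 0 1
3 3 3 2
1 2 3 0
0 2 3 1
2 0 3 1
2 1 2 1
16) 1 2 2 1
2 0 2 3
3 2 2 1
1 0 2 2
2 2 0 2
2 1 3 1
17) 1 2 2 1
2 1 2 3
3 2 2 1
1 0 2 2
2 2 0 2
2 1 3 1
18) 1 2 2 1
2 2 2 3
3 2 2 1
1 0 2 2
2 2 0 2
2 1 3 1
19) 1 2 2 1
2 3 2 3
3 2 2 1
1 0 2 2
2 2 0 2
2 1 3 1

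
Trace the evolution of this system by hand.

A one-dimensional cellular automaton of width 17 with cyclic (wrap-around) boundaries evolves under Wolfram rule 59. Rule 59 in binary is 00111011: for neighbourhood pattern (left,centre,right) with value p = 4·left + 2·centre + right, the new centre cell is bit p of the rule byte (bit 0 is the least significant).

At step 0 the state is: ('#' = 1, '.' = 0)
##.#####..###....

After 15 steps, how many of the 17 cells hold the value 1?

10

step 0: ##.#####..###....
step 1: #.##....###..####
step 2: .##.#####..###...
step 3: ##.##....###..###
step 4: ..##.#####..###..
step 5: ###.##....###..##
step 6: ...##.#####..###.
step 7: ####.##....###..#
step 8: ....##.#####..###
step 9: #####.##....###..
step 10: #....##.#####..##
step 11: .#####.##....###.
step 12: ##....##.#####..#
step 13: ..#####.##....###
step 14: ###....##.#####..
step 15: #..#####.##....##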